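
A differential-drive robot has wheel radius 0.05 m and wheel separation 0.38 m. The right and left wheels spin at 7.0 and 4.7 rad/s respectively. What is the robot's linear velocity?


vR = r*wR = 0.05*7.0 = 0.35 m/s
vL = r*wL = 0.05*4.7 = 0.235 m/s
v = (vR+vL)/2 = 0.2925 m/s
omega = (vR-vL)/L = 0.3026 rad/s
linear velocity = 0.2925 m/s


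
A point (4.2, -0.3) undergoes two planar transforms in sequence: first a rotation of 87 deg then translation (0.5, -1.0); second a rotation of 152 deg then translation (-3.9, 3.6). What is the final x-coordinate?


After transform 1:
x1 = cos(87)*4.2 - sin(87)*-0.3 + 0.5 = 1.0194
y1 = sin(87)*4.2 + cos(87)*-0.3 + -1.0 = 3.1785
After transform 2:
x2 = cos(152)*1.0194 - sin(152)*3.1785 + -3.9
= -6.2923


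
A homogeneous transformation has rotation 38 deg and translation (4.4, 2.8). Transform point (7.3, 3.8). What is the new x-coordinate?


x' = cos(theta)*px - sin(theta)*py + tx
= 0.788*7.3 - 0.6157*3.8 + 4.4
= 7.813


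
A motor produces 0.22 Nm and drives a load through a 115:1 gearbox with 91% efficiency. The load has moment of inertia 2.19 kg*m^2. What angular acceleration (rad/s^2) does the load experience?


tau_out = tau_motor * N * eta
= 0.22 * 115 * 0.91 = 23.023 Nm
alpha = tau_out / I = 23.023 / 2.19
= 10.5128 rad/s^2


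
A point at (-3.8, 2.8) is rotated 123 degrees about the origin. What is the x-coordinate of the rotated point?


x' = x*cos(theta) - y*sin(theta)
cos(123 deg) = -0.5446, sin(123 deg) = 0.8387
x' = -3.8 * -0.5446 - 2.8 * 0.8387
= 2.0696 - 2.3483
= -0.2786


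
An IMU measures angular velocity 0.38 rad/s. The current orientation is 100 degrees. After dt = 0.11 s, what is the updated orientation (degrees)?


delta_theta = w * dt = 0.38 * 0.11 = 0.0418 rad
= 2.395 deg
theta_new = 100 + 2.395 = 102.395 deg


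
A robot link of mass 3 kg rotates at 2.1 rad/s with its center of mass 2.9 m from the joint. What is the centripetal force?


F = m * omega^2 * r
= 3 * 2.1^2 * 2.9
= 3 * 4.41 * 2.9
= 38.367 N


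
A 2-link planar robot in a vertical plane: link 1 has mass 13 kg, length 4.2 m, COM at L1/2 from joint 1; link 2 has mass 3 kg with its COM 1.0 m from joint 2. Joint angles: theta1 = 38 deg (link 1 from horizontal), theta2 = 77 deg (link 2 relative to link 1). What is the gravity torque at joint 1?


Horizontal distance from joint 1 to link-1 COM:
  x_c1 = (L1/2)*cos(t1) = 2.1 * 0.788 = 1.6548 m
Horizontal distance from joint 1 to link-2 COM:
  x_c2 = L1*cos(t1) + Lc2*cos(t1+t2)
       = 4.2*0.788 + 1.0*-0.4226 = 2.887 m
tau1 = m1*g*x_c1 + m2*g*x_c2
     = 13*9.81*1.6548 + 3*9.81*2.887
     = 211.0395 + 84.9652
     = 296.0047 Nm


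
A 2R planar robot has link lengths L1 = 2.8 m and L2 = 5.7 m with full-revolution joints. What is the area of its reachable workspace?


r_max = L1 + L2 = 8.5 m
r_min = |L1 - L2| = 2.9 m
Area = pi*(r_max^2 - r_min^2)
= pi*(72.25 - 8.41)
= pi * 63.84
= 200.5593 m^2


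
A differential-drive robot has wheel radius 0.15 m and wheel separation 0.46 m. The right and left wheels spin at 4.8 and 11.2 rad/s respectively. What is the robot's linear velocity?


vR = r*wR = 0.15*4.8 = 0.72 m/s
vL = r*wL = 0.15*11.2 = 1.68 m/s
v = (vR+vL)/2 = 1.2 m/s
omega = (vR-vL)/L = -2.087 rad/s
linear velocity = 1.2 m/s


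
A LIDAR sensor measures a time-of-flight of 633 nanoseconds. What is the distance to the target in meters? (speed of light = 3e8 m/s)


tof = 633 ns = 6.33e-07 s
dist = c * tof / 2
= 3e8 * 6.33e-07 / 2
= 94.95 m


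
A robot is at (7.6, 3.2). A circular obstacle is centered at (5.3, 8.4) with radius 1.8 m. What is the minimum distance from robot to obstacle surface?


center_dist = sqrt((7.6-5.3)^2 + (3.2-8.4)^2)
= sqrt(5.29 + 27.04)
= 5.6859
min_dist = center_dist - radius = 5.6859 - 1.8 = 3.8859 m


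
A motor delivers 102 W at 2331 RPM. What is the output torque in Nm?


omega = 2331 * 2*pi/60 = 244.1017 rad/s
tau = P / omega = 102 / 244.1017
= 0.4179 Nm


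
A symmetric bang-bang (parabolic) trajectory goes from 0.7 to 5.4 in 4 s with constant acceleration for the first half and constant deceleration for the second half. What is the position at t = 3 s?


Symmetric rest-to-rest: each phase covers (pf-p0)/2 in time T/2. 0.5*a*(T/2)^2 = (pf-p0)/2 => a = 4*(pf-p0)/T^2
a = 4*(5.4-0.7)/4^2 = 1.175
t = 3 is in the deceleration phase (t > T/2).
p = pf - 0.5*a*(T-t)^2 = 5.4 - 0.5*1.175*1^2
= 4.8125


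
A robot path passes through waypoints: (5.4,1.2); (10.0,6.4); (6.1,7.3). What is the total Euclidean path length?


Segment lengths:
  seg1 = sqrt((4.6)^2 + (5.2)^2) = 6.9426
  seg2 = sqrt((-3.9)^2 + (0.9)^2) = 4.0025
Total = 10.9451


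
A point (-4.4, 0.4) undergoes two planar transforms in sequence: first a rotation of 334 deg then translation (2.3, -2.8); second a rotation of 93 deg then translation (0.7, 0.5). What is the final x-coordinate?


After transform 1:
x1 = cos(334)*-4.4 - sin(334)*0.4 + 2.3 = -1.4793
y1 = sin(334)*-4.4 + cos(334)*0.4 + -2.8 = -0.5116
After transform 2:
x2 = cos(93)*-1.4793 - sin(93)*-0.5116 + 0.7
= 1.2884


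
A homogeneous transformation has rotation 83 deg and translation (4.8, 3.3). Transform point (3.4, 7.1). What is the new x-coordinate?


x' = cos(theta)*px - sin(theta)*py + tx
= 0.1219*3.4 - 0.9925*7.1 + 4.8
= -1.8327


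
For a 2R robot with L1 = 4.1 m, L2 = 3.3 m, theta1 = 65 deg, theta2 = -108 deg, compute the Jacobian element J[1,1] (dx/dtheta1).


J[1,1] = -L1*sin(t1) - L2*sin(t1+t2)
= -4.1*sin(65) - 3.3*sin(-43)
= -1.4653


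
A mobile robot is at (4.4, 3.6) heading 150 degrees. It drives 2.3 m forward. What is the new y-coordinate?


y_new = y0 + d*sin(theta)
= 3.6 + 2.3*sin(150)
= 3.6 + 1.15
= 4.75


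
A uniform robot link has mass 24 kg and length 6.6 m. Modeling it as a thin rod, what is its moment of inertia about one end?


I = (1/3) * m * L^2
= (1/3) * 24 * 6.6^2
= 0.333333 * 24 * 43.56
= 348.48 kg*m^2


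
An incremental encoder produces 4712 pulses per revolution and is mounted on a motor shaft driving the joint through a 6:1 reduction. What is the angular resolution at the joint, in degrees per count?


counts per rev = 4712
effective counts at joint = 4712 * 6 = 28272
resolution = 360 / 28272
= 0.0127 deg/count


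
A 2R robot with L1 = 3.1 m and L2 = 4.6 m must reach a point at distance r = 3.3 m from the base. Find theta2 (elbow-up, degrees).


cos(theta2) = (r^2 - L1^2 - L2^2) / (2*L1*L2)
cos(theta2) = (10.89 - 9.61 - 21.16) / 28.52
cos(theta2) = -0.697055
theta2 = 134.1912 degrees


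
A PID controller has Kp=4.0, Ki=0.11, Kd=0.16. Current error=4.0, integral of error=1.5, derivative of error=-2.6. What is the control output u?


u = Kp*e + Ki*int(e) + Kd*de/dt
= 4.0*4.0 + 0.11*1.5 + 0.16*(-2.6)
= 16.0 + 0.165 + -0.416
= 15.749


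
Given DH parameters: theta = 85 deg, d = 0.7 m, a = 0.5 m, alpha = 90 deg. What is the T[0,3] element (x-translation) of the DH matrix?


T[0,3] = a * cos(theta)
= 0.5 * cos(85 deg)
= 0.5 * 0.0872
= 0.0436


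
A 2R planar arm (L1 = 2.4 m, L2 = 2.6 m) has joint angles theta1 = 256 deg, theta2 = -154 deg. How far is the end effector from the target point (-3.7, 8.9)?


End effector via forward kinematics:
x = L1*cos(t1) + L2*cos(t1+t2) = -1.1212
y = L1*sin(t1) + L2*sin(t1+t2) = 0.2145
Distance to target:
d = sqrt((-3.7 - -1.1212)^2 + (8.9 - 0.2145)^2)
= sqrt(6.6503 + 75.4384)
= 9.0603 m


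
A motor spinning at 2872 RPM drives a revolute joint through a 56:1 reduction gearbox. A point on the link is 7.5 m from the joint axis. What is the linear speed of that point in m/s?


omega_motor = 2872 * 2*pi/60 = 300.7551 rad/s
omega_joint = omega_motor / 56 = 5.3706 rad/s
v = omega_joint * r = 5.3706 * 7.5
= 40.2797 m/s


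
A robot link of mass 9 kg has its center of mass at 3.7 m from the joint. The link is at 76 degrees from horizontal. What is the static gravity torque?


tau = m*g*L*cos(angle)
= 9 * 9.81 * 3.7 * cos(76 deg)
= 9 * 9.81 * 3.7 * 0.2419
= 79.0294 Nm


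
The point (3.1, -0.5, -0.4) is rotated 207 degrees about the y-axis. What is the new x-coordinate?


Rotation about y-axis: x' = x*cos(theta) + z*sin(theta)
= 3.1 * -0.891 + -0.4 * -0.454
= -2.5805


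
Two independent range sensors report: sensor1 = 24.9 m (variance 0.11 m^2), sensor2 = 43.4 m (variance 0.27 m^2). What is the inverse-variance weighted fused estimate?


w1 = (1/var1) / (1/var1 + 1/var2)
   = 9.0909 / (9.0909 + 3.7037) = 0.7105
w2 = 1 - w1 = 0.2895
fused = w1*s1 + w2*s2 = 17.6921 + 12.5632
= 30.2553 m


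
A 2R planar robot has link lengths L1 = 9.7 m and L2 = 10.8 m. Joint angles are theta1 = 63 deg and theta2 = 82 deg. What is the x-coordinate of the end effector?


Convert angles to radians: theta1 = 1.0996, theta2 = 1.4312
x = L1*cos(theta1) + L2*cos(theta1+theta2)
x = 4.4037 + -8.8468
x = -4.4431


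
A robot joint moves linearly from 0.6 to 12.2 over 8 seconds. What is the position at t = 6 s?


s = t/T = 6/8 = 0.75
p(t) = p0 + (pf-p0)*s
= 0.6 + (12.2 - 0.6) * 0.75
= 9.3


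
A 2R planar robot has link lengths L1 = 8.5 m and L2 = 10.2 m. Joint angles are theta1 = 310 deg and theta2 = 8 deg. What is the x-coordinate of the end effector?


Convert angles to radians: theta1 = 5.4105, theta2 = 0.1396
x = L1*cos(theta1) + L2*cos(theta1+theta2)
x = 5.4637 + 7.5801
x = 13.0438


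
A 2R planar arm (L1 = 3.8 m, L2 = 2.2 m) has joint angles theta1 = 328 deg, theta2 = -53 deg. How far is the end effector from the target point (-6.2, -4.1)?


End effector via forward kinematics:
x = L1*cos(t1) + L2*cos(t1+t2) = 3.4143
y = L1*sin(t1) + L2*sin(t1+t2) = -4.2053
Distance to target:
d = sqrt((-6.2 - 3.4143)^2 + (-4.1 - -4.2053)^2)
= sqrt(92.4353 + 0.0111)
= 9.6149 m


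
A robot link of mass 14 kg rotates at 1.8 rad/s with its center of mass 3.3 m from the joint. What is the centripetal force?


F = m * omega^2 * r
= 14 * 1.8^2 * 3.3
= 14 * 3.24 * 3.3
= 149.688 N


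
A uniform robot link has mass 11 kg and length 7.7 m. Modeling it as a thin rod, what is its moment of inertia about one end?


I = (1/3) * m * L^2
= (1/3) * 11 * 7.7^2
= 0.333333 * 11 * 59.29
= 217.3967 kg*m^2


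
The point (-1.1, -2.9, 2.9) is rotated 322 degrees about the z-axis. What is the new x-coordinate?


Rotation about z-axis: x' = x*cos(theta) - y*sin(theta)
= -1.1 * 0.788 - -2.9 * -0.6157
= -2.6522


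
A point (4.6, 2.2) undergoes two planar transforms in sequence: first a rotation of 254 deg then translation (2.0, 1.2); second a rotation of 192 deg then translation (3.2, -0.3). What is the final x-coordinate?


After transform 1:
x1 = cos(254)*4.6 - sin(254)*2.2 + 2.0 = 2.8468
y1 = sin(254)*4.6 + cos(254)*2.2 + 1.2 = -3.8282
After transform 2:
x2 = cos(192)*2.8468 - sin(192)*-3.8282 + 3.2
= -0.3806


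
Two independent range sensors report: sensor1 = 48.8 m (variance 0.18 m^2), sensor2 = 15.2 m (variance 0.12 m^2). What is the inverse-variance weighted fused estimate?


w1 = (1/var1) / (1/var1 + 1/var2)
   = 5.5556 / (5.5556 + 8.3333) = 0.4
w2 = 1 - w1 = 0.6
fused = w1*s1 + w2*s2 = 19.52 + 9.12
= 28.64 m


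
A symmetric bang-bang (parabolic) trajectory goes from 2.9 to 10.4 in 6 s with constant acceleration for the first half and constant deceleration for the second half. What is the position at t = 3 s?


Symmetric rest-to-rest: each phase covers (pf-p0)/2 in time T/2. 0.5*a*(T/2)^2 = (pf-p0)/2 => a = 4*(pf-p0)/T^2
a = 4*(10.4-2.9)/6^2 = 0.8333
t = 3 is in the acceleration phase (t <= T/2).
p = p0 + 0.5*a*t^2 = 2.9 + 0.5*0.8333*3^2
= 6.65


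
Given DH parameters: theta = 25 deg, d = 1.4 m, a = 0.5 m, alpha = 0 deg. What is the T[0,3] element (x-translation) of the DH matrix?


T[0,3] = a * cos(theta)
= 0.5 * cos(25 deg)
= 0.5 * 0.9063
= 0.4532


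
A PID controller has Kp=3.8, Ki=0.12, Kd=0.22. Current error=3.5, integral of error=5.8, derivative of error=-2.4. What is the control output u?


u = Kp*e + Ki*int(e) + Kd*de/dt
= 3.8*3.5 + 0.12*5.8 + 0.22*(-2.4)
= 13.3 + 0.696 + -0.528
= 13.468


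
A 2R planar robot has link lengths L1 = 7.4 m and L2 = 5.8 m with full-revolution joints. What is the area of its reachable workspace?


r_max = L1 + L2 = 13.2 m
r_min = |L1 - L2| = 1.6 m
Area = pi*(r_max^2 - r_min^2)
= pi*(174.24 - 2.56)
= pi * 171.68
= 539.3486 m^2


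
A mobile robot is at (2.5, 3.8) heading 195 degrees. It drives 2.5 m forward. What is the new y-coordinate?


y_new = y0 + d*sin(theta)
= 3.8 + 2.5*sin(195)
= 3.8 + -0.647
= 3.153


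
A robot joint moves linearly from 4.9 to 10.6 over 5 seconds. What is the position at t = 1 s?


s = t/T = 1/5 = 0.2
p(t) = p0 + (pf-p0)*s
= 4.9 + (10.6 - 4.9) * 0.2
= 6.04


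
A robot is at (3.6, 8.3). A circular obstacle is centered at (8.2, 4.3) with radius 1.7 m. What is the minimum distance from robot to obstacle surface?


center_dist = sqrt((3.6-8.2)^2 + (8.3-4.3)^2)
= sqrt(21.16 + 16.0)
= 6.0959
min_dist = center_dist - radius = 6.0959 - 1.7 = 4.3959 m


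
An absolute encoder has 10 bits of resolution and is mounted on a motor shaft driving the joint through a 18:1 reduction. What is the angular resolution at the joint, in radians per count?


counts = 2^10 = 1024
effective counts at joint = 1024 * 18 = 18432
resolution = 2*pi / 18432
= 3.4088e-04 rad/count


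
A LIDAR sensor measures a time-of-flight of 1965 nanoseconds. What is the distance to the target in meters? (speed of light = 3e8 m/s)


tof = 1965 ns = 1.965e-06 s
dist = c * tof / 2
= 3e8 * 1.965e-06 / 2
= 294.75 m


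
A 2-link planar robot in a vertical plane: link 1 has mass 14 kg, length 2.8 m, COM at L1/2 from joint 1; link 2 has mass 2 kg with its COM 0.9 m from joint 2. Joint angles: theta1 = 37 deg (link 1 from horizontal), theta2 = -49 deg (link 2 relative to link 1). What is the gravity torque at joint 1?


Horizontal distance from joint 1 to link-1 COM:
  x_c1 = (L1/2)*cos(t1) = 1.4 * 0.7986 = 1.1181 m
Horizontal distance from joint 1 to link-2 COM:
  x_c2 = L1*cos(t1) + Lc2*cos(t1+t2)
       = 2.8*0.7986 + 0.9*0.9781 = 3.1165 m
tau1 = m1*g*x_c1 + m2*g*x_c2
     = 14*9.81*1.1181 + 2*9.81*3.1165
     = 153.5584 + 61.146
     = 214.7044 Nm


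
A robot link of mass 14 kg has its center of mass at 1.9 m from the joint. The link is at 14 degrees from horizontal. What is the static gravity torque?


tau = m*g*L*cos(angle)
= 14 * 9.81 * 1.9 * cos(14 deg)
= 14 * 9.81 * 1.9 * 0.9703
= 253.1948 Nm


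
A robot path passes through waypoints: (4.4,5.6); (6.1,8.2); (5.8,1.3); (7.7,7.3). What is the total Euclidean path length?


Segment lengths:
  seg1 = sqrt((1.7)^2 + (2.6)^2) = 3.1064
  seg2 = sqrt((-0.3)^2 + (-6.9)^2) = 6.9065
  seg3 = sqrt((1.9)^2 + (6.0)^2) = 6.2936
Total = 16.3066


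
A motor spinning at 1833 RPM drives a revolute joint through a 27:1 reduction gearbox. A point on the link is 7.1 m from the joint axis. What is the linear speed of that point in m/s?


omega_motor = 1833 * 2*pi/60 = 191.9513 rad/s
omega_joint = omega_motor / 27 = 7.1093 rad/s
v = omega_joint * r = 7.1093 * 7.1
= 50.4761 m/s


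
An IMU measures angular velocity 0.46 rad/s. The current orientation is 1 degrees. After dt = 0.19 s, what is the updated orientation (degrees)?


delta_theta = w * dt = 0.46 * 0.19 = 0.0874 rad
= 5.0077 deg
theta_new = 1 + 5.0077 = 6.0077 deg


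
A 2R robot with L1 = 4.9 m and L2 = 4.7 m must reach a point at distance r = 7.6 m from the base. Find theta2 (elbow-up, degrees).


cos(theta2) = (r^2 - L1^2 - L2^2) / (2*L1*L2)
cos(theta2) = (57.76 - 24.01 - 22.09) / 46.06
cos(theta2) = 0.253148
theta2 = 75.3361 degrees


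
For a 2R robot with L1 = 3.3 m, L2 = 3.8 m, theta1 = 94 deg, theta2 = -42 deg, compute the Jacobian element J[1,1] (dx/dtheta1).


J[1,1] = -L1*sin(t1) - L2*sin(t1+t2)
= -3.3*sin(94) - 3.8*sin(52)
= -6.2864


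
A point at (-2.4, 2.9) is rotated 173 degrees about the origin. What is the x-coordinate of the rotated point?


x' = x*cos(theta) - y*sin(theta)
cos(173 deg) = -0.9925, sin(173 deg) = 0.1219
x' = -2.4 * -0.9925 - 2.9 * 0.1219
= 2.3821 - 0.3534
= 2.0287


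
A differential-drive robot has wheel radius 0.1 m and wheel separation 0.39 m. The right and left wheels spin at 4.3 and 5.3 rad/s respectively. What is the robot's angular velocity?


vR = r*wR = 0.1*4.3 = 0.43 m/s
vL = r*wL = 0.1*5.3 = 0.53 m/s
v = (vR+vL)/2 = 0.48 m/s
omega = (vR-vL)/L = -0.2564 rad/s
angular velocity = -0.2564 rad/s


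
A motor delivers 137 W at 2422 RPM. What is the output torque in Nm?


omega = 2422 * 2*pi/60 = 253.6312 rad/s
tau = P / omega = 137 / 253.6312
= 0.5402 Nm


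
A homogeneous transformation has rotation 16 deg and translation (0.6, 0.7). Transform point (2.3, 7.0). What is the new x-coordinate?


x' = cos(theta)*px - sin(theta)*py + tx
= 0.9613*2.3 - 0.2756*7.0 + 0.6
= 0.8814


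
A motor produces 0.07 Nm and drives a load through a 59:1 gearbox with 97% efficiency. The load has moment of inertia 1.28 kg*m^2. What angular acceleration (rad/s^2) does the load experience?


tau_out = tau_motor * N * eta
= 0.07 * 59 * 0.97 = 4.0061 Nm
alpha = tau_out / I = 4.0061 / 1.28
= 3.1298 rad/s^2


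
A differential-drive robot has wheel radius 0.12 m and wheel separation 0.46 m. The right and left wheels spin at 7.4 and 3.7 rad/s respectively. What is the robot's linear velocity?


vR = r*wR = 0.12*7.4 = 0.888 m/s
vL = r*wL = 0.12*3.7 = 0.444 m/s
v = (vR+vL)/2 = 0.666 m/s
omega = (vR-vL)/L = 0.9652 rad/s
linear velocity = 0.666 m/s


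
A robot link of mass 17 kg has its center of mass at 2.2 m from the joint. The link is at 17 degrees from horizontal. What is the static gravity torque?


tau = m*g*L*cos(angle)
= 17 * 9.81 * 2.2 * cos(17 deg)
= 17 * 9.81 * 2.2 * 0.9563
= 350.8625 Nm


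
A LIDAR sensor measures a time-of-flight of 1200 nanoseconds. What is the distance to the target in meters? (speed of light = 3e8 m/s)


tof = 1200 ns = 1.2e-06 s
dist = c * tof / 2
= 3e8 * 1.2e-06 / 2
= 180.0 m


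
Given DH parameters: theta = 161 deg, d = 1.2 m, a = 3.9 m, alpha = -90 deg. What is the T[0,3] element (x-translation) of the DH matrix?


T[0,3] = a * cos(theta)
= 3.9 * cos(161 deg)
= 3.9 * -0.9455
= -3.6875


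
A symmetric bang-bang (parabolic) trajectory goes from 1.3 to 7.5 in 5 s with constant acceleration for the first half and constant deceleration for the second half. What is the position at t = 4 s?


Symmetric rest-to-rest: each phase covers (pf-p0)/2 in time T/2. 0.5*a*(T/2)^2 = (pf-p0)/2 => a = 4*(pf-p0)/T^2
a = 4*(7.5-1.3)/5^2 = 0.992
t = 4 is in the deceleration phase (t > T/2).
p = pf - 0.5*a*(T-t)^2 = 7.5 - 0.5*0.992*1^2
= 7.004


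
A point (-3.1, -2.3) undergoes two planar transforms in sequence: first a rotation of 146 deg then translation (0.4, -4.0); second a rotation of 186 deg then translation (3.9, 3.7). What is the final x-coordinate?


After transform 1:
x1 = cos(146)*-3.1 - sin(146)*-2.3 + 0.4 = 4.2562
y1 = sin(146)*-3.1 + cos(146)*-2.3 + -4.0 = -3.8267
After transform 2:
x2 = cos(186)*4.2562 - sin(186)*-3.8267 + 3.9
= -0.7328


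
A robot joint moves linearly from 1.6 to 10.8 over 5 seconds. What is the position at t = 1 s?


s = t/T = 1/5 = 0.2
p(t) = p0 + (pf-p0)*s
= 1.6 + (10.8 - 1.6) * 0.2
= 3.44


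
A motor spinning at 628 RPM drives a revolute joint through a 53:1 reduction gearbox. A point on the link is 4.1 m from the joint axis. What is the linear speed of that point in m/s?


omega_motor = 628 * 2*pi/60 = 65.764 rad/s
omega_joint = omega_motor / 53 = 1.2408 rad/s
v = omega_joint * r = 1.2408 * 4.1
= 5.0874 m/s


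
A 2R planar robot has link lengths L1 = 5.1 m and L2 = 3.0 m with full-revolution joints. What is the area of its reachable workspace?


r_max = L1 + L2 = 8.1 m
r_min = |L1 - L2| = 2.1 m
Area = pi*(r_max^2 - r_min^2)
= pi*(65.61 - 4.41)
= pi * 61.2
= 192.2655 m^2


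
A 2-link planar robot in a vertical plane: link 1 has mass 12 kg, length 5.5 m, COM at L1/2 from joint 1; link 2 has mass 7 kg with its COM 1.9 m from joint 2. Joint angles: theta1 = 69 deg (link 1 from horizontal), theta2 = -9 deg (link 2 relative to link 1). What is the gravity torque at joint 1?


Horizontal distance from joint 1 to link-1 COM:
  x_c1 = (L1/2)*cos(t1) = 2.75 * 0.3584 = 0.9855 m
Horizontal distance from joint 1 to link-2 COM:
  x_c2 = L1*cos(t1) + Lc2*cos(t1+t2)
       = 5.5*0.3584 + 1.9*0.5 = 2.921 m
tau1 = m1*g*x_c1 + m2*g*x_c2
     = 12*9.81*0.9855 + 7*9.81*2.921
     = 116.0145 + 200.5867
     = 316.6012 Nm


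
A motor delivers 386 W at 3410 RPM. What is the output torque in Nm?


omega = 3410 * 2*pi/60 = 357.0944 rad/s
tau = P / omega = 386 / 357.0944
= 1.0809 Nm


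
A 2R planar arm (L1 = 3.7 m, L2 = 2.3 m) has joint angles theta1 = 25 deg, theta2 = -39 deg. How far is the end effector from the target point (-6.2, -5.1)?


End effector via forward kinematics:
x = L1*cos(t1) + L2*cos(t1+t2) = 5.585
y = L1*sin(t1) + L2*sin(t1+t2) = 1.0073
Distance to target:
d = sqrt((-6.2 - 5.585)^2 + (-5.1 - 1.0073)^2)
= sqrt(138.8867 + 37.2987)
= 13.2735 m


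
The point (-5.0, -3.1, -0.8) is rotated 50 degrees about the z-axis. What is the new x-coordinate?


Rotation about z-axis: x' = x*cos(theta) - y*sin(theta)
= -5.0 * 0.6428 - -3.1 * 0.766
= -0.8392


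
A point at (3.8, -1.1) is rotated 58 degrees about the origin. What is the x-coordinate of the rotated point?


x' = x*cos(theta) - y*sin(theta)
cos(58 deg) = 0.5299, sin(58 deg) = 0.848
x' = 3.8 * 0.5299 - -1.1 * 0.848
= 2.0137 - -0.9329
= 2.9465


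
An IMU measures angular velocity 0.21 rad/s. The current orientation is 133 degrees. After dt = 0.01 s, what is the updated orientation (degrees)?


delta_theta = w * dt = 0.21 * 0.01 = 0.0021 rad
= 0.1203 deg
theta_new = 133 + 0.1203 = 133.1203 deg


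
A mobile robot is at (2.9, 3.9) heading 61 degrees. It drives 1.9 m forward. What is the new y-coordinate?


y_new = y0 + d*sin(theta)
= 3.9 + 1.9*sin(61)
= 3.9 + 1.6618
= 5.5618


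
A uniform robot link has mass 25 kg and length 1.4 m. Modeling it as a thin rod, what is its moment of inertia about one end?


I = (1/3) * m * L^2
= (1/3) * 25 * 1.4^2
= 0.333333 * 25 * 1.96
= 16.3333 kg*m^2


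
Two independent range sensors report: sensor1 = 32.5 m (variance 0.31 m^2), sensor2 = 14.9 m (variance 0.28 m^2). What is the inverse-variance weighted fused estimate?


w1 = (1/var1) / (1/var1 + 1/var2)
   = 3.2258 / (3.2258 + 3.5714) = 0.4746
w2 = 1 - w1 = 0.5254
fused = w1*s1 + w2*s2 = 15.4237 + 7.8288
= 23.2525 m


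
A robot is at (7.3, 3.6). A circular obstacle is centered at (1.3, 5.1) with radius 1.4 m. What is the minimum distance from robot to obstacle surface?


center_dist = sqrt((7.3-1.3)^2 + (3.6-5.1)^2)
= sqrt(36.0 + 2.25)
= 6.1847
min_dist = center_dist - radius = 6.1847 - 1.4 = 4.7847 m


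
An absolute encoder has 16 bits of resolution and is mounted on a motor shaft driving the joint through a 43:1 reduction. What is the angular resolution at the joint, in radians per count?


counts = 2^16 = 65536
effective counts at joint = 65536 * 43 = 2818048
resolution = 2*pi / 2818048
= 2.2296e-06 rad/count


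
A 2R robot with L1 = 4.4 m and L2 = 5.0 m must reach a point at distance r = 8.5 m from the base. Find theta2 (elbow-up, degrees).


cos(theta2) = (r^2 - L1^2 - L2^2) / (2*L1*L2)
cos(theta2) = (72.25 - 19.36 - 25.0) / 44.0
cos(theta2) = 0.633864
theta2 = 50.6642 degrees


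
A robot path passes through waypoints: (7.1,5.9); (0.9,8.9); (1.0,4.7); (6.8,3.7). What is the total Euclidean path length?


Segment lengths:
  seg1 = sqrt((-6.2)^2 + (3.0)^2) = 6.8877
  seg2 = sqrt((0.1)^2 + (-4.2)^2) = 4.2012
  seg3 = sqrt((5.8)^2 + (-1.0)^2) = 5.8856
Total = 16.9744


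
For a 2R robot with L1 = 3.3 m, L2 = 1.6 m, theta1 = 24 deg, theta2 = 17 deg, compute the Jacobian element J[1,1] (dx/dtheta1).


J[1,1] = -L1*sin(t1) - L2*sin(t1+t2)
= -3.3*sin(24) - 1.6*sin(41)
= -2.3919


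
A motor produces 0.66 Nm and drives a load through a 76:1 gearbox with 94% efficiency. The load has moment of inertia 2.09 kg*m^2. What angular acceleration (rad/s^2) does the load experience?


tau_out = tau_motor * N * eta
= 0.66 * 76 * 0.94 = 47.1504 Nm
alpha = tau_out / I = 47.1504 / 2.09
= 22.56 rad/s^2


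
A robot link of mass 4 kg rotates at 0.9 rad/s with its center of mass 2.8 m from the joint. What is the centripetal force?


F = m * omega^2 * r
= 4 * 0.9^2 * 2.8
= 4 * 0.81 * 2.8
= 9.072 N


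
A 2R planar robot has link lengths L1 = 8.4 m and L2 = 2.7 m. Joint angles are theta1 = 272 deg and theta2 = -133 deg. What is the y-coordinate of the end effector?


Convert angles to radians: theta1 = 4.7473, theta2 = -2.3213
y = L1*sin(theta1) + L2*sin(theta1+theta2)
y = -8.3949 + 1.7714
y = -6.6235


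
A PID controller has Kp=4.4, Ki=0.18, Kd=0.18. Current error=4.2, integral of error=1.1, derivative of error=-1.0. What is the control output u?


u = Kp*e + Ki*int(e) + Kd*de/dt
= 4.4*4.2 + 0.18*1.1 + 0.18*(-1.0)
= 18.48 + 0.198 + -0.18
= 18.498


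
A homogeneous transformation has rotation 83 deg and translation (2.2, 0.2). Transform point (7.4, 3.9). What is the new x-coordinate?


x' = cos(theta)*px - sin(theta)*py + tx
= 0.1219*7.4 - 0.9925*3.9 + 2.2
= -0.7691


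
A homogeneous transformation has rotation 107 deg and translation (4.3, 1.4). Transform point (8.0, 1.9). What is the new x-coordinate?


x' = cos(theta)*px - sin(theta)*py + tx
= -0.2924*8.0 - 0.9563*1.9 + 4.3
= 0.144


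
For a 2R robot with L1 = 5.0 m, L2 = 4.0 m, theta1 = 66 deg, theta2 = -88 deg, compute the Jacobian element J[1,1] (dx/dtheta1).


J[1,1] = -L1*sin(t1) - L2*sin(t1+t2)
= -5.0*sin(66) - 4.0*sin(-22)
= -3.0693


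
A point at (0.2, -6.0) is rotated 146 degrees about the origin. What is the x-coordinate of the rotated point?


x' = x*cos(theta) - y*sin(theta)
cos(146 deg) = -0.829, sin(146 deg) = 0.5592
x' = 0.2 * -0.829 - -6.0 * 0.5592
= -0.1658 - -3.3552
= 3.1893


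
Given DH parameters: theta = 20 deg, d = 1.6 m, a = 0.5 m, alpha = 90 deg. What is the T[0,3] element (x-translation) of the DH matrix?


T[0,3] = a * cos(theta)
= 0.5 * cos(20 deg)
= 0.5 * 0.9397
= 0.4698


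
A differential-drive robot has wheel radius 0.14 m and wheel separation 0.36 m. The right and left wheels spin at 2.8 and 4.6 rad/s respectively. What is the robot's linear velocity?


vR = r*wR = 0.14*2.8 = 0.392 m/s
vL = r*wL = 0.14*4.6 = 0.644 m/s
v = (vR+vL)/2 = 0.518 m/s
omega = (vR-vL)/L = -0.7 rad/s
linear velocity = 0.518 m/s


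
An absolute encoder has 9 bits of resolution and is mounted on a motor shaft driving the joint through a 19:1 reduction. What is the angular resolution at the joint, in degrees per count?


counts = 2^9 = 512
effective counts at joint = 512 * 19 = 9728
resolution = 360 / 9728
= 0.037 deg/count


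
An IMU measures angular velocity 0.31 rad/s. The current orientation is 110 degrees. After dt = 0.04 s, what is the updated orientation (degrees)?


delta_theta = w * dt = 0.31 * 0.04 = 0.0124 rad
= 0.7105 deg
theta_new = 110 + 0.7105 = 110.7105 deg


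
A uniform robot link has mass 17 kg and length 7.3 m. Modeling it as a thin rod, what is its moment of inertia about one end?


I = (1/3) * m * L^2
= (1/3) * 17 * 7.3^2
= 0.333333 * 17 * 53.29
= 301.9767 kg*m^2


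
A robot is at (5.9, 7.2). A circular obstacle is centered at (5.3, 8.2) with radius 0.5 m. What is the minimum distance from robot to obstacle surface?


center_dist = sqrt((5.9-5.3)^2 + (7.2-8.2)^2)
= sqrt(0.36 + 1.0)
= 1.1662
min_dist = center_dist - radius = 1.1662 - 0.5 = 0.6662 m


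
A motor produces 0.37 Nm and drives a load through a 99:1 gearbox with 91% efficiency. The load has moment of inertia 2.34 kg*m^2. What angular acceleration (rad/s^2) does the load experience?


tau_out = tau_motor * N * eta
= 0.37 * 99 * 0.91 = 33.3333 Nm
alpha = tau_out / I = 33.3333 / 2.34
= 14.245 rad/s^2


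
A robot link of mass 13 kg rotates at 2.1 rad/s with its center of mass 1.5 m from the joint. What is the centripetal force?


F = m * omega^2 * r
= 13 * 2.1^2 * 1.5
= 13 * 4.41 * 1.5
= 85.995 N


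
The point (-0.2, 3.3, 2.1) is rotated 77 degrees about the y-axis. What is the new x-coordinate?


Rotation about y-axis: x' = x*cos(theta) + z*sin(theta)
= -0.2 * 0.225 + 2.1 * 0.9744
= 2.0012


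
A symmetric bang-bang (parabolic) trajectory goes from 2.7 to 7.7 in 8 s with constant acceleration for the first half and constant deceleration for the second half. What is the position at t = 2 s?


Symmetric rest-to-rest: each phase covers (pf-p0)/2 in time T/2. 0.5*a*(T/2)^2 = (pf-p0)/2 => a = 4*(pf-p0)/T^2
a = 4*(7.7-2.7)/8^2 = 0.3125
t = 2 is in the acceleration phase (t <= T/2).
p = p0 + 0.5*a*t^2 = 2.7 + 0.5*0.3125*2^2
= 3.325


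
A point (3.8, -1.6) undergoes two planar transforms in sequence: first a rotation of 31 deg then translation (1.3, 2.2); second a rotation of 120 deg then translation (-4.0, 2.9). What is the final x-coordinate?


After transform 1:
x1 = cos(31)*3.8 - sin(31)*-1.6 + 1.3 = 5.3813
y1 = sin(31)*3.8 + cos(31)*-1.6 + 2.2 = 2.7857
After transform 2:
x2 = cos(120)*5.3813 - sin(120)*2.7857 + -4.0
= -9.1031


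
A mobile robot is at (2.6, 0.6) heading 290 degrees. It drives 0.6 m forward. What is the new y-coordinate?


y_new = y0 + d*sin(theta)
= 0.6 + 0.6*sin(290)
= 0.6 + -0.5638
= 0.0362


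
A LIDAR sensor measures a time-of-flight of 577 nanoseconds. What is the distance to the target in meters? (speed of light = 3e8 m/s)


tof = 577 ns = 5.77e-07 s
dist = c * tof / 2
= 3e8 * 5.77e-07 / 2
= 86.55 m


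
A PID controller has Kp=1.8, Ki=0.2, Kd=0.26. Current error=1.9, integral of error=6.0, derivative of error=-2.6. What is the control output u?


u = Kp*e + Ki*int(e) + Kd*de/dt
= 1.8*1.9 + 0.2*6.0 + 0.26*(-2.6)
= 3.42 + 1.2 + -0.676
= 3.944


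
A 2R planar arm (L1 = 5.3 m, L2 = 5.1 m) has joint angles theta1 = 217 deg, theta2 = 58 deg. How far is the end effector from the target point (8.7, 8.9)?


End effector via forward kinematics:
x = L1*cos(t1) + L2*cos(t1+t2) = -3.7883
y = L1*sin(t1) + L2*sin(t1+t2) = -8.2702
Distance to target:
d = sqrt((8.7 - -3.7883)^2 + (8.9 - -8.2702)^2)
= sqrt(155.957 + 294.8162)
= 21.2314 m


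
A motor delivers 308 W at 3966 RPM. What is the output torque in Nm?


omega = 3966 * 2*pi/60 = 415.3185 rad/s
tau = P / omega = 308 / 415.3185
= 0.7416 Nm


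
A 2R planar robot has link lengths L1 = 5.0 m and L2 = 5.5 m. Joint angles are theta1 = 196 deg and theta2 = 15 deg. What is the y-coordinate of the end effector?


Convert angles to radians: theta1 = 3.4208, theta2 = 0.2618
y = L1*sin(theta1) + L2*sin(theta1+theta2)
y = -1.3782 + -2.8327
y = -4.2109


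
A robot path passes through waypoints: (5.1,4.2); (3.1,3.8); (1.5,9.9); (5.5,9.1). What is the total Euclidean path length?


Segment lengths:
  seg1 = sqrt((-2.0)^2 + (-0.4)^2) = 2.0396
  seg2 = sqrt((-1.6)^2 + (6.1)^2) = 6.3063
  seg3 = sqrt((4.0)^2 + (-0.8)^2) = 4.0792
Total = 12.4252


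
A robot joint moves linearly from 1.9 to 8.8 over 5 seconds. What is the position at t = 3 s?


s = t/T = 3/5 = 0.6
p(t) = p0 + (pf-p0)*s
= 1.9 + (8.8 - 1.9) * 0.6
= 6.04


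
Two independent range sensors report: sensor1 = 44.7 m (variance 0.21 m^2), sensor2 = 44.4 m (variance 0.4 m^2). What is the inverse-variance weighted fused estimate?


w1 = (1/var1) / (1/var1 + 1/var2)
   = 4.7619 / (4.7619 + 2.5) = 0.6557
w2 = 1 - w1 = 0.3443
fused = w1*s1 + w2*s2 = 29.3115 + 15.2852
= 44.5967 m


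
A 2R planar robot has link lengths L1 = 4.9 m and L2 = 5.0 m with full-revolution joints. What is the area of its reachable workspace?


r_max = L1 + L2 = 9.9 m
r_min = |L1 - L2| = 0.1 m
Area = pi*(r_max^2 - r_min^2)
= pi*(98.01 - 0.01)
= pi * 98.0
= 307.8761 m^2


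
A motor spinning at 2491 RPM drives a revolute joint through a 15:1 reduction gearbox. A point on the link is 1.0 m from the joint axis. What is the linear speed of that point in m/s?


omega_motor = 2491 * 2*pi/60 = 260.8569 rad/s
omega_joint = omega_motor / 15 = 17.3905 rad/s
v = omega_joint * r = 17.3905 * 1.0
= 17.3905 m/s


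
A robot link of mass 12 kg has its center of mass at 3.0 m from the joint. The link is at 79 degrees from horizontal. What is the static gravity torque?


tau = m*g*L*cos(angle)
= 12 * 9.81 * 3.0 * cos(79 deg)
= 12 * 9.81 * 3.0 * 0.1908
= 67.3861 Nm


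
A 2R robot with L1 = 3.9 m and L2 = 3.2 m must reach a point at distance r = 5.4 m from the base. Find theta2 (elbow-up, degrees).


cos(theta2) = (r^2 - L1^2 - L2^2) / (2*L1*L2)
cos(theta2) = (29.16 - 15.21 - 10.24) / 24.96
cos(theta2) = 0.148638
theta2 = 81.452 degrees


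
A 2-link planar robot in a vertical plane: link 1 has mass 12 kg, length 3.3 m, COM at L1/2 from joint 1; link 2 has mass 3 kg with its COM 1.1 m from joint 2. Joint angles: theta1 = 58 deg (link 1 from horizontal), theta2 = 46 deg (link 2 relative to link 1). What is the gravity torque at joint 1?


Horizontal distance from joint 1 to link-1 COM:
  x_c1 = (L1/2)*cos(t1) = 1.65 * 0.5299 = 0.8744 m
Horizontal distance from joint 1 to link-2 COM:
  x_c2 = L1*cos(t1) + Lc2*cos(t1+t2)
       = 3.3*0.5299 + 1.1*-0.2419 = 1.4826 m
tau1 = m1*g*x_c1 + m2*g*x_c2
     = 12*9.81*0.8744 + 3*9.81*1.4826
     = 102.9305 + 43.6335
     = 146.5639 Nm


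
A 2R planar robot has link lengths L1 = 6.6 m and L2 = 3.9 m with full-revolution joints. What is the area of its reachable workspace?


r_max = L1 + L2 = 10.5 m
r_min = |L1 - L2| = 2.7 m
Area = pi*(r_max^2 - r_min^2)
= pi*(110.25 - 7.29)
= pi * 102.96
= 323.4584 m^2


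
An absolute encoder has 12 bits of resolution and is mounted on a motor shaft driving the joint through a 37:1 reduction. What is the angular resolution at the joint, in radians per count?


counts = 2^12 = 4096
effective counts at joint = 4096 * 37 = 151552
resolution = 2*pi / 151552
= 4.1459e-05 rad/count


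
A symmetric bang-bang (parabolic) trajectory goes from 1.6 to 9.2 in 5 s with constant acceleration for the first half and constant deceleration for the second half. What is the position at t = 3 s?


Symmetric rest-to-rest: each phase covers (pf-p0)/2 in time T/2. 0.5*a*(T/2)^2 = (pf-p0)/2 => a = 4*(pf-p0)/T^2
a = 4*(9.2-1.6)/5^2 = 1.216
t = 3 is in the deceleration phase (t > T/2).
p = pf - 0.5*a*(T-t)^2 = 9.2 - 0.5*1.216*2^2
= 6.768


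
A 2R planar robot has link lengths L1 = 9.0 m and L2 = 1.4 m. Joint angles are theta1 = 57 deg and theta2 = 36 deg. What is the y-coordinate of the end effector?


Convert angles to radians: theta1 = 0.9948, theta2 = 0.6283
y = L1*sin(theta1) + L2*sin(theta1+theta2)
y = 7.548 + 1.3981
y = 8.9461


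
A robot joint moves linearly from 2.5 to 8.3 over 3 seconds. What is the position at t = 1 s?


s = t/T = 1/3 = 0.3333
p(t) = p0 + (pf-p0)*s
= 2.5 + (8.3 - 2.5) * 0.3333
= 4.4333


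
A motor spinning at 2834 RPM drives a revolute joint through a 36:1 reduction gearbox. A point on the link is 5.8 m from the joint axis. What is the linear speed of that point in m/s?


omega_motor = 2834 * 2*pi/60 = 296.7758 rad/s
omega_joint = omega_motor / 36 = 8.2438 rad/s
v = omega_joint * r = 8.2438 * 5.8
= 47.8139 m/s


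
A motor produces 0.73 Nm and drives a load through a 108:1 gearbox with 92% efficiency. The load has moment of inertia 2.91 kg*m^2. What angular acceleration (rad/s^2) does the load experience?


tau_out = tau_motor * N * eta
= 0.73 * 108 * 0.92 = 72.5328 Nm
alpha = tau_out / I = 72.5328 / 2.91
= 24.9254 rad/s^2


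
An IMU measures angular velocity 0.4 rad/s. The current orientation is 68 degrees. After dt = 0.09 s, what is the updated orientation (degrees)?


delta_theta = w * dt = 0.4 * 0.09 = 0.036 rad
= 2.0626 deg
theta_new = 68 + 2.0626 = 70.0626 deg


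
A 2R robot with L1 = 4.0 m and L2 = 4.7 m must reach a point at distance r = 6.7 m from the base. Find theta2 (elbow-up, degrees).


cos(theta2) = (r^2 - L1^2 - L2^2) / (2*L1*L2)
cos(theta2) = (44.89 - 16.0 - 22.09) / 37.6
cos(theta2) = 0.180851
theta2 = 79.5807 degrees


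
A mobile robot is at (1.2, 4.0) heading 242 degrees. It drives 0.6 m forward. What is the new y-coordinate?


y_new = y0 + d*sin(theta)
= 4.0 + 0.6*sin(242)
= 4.0 + -0.5298
= 3.4702


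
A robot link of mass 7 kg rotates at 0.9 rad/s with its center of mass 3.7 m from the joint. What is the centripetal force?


F = m * omega^2 * r
= 7 * 0.9^2 * 3.7
= 7 * 0.81 * 3.7
= 20.979 N


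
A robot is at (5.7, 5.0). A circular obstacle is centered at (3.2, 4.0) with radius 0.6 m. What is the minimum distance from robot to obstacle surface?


center_dist = sqrt((5.7-3.2)^2 + (5.0-4.0)^2)
= sqrt(6.25 + 1.0)
= 2.6926
min_dist = center_dist - radius = 2.6926 - 0.6 = 2.0926 m


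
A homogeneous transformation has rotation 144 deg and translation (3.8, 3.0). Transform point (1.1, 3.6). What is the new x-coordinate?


x' = cos(theta)*px - sin(theta)*py + tx
= -0.809*1.1 - 0.5878*3.6 + 3.8
= 0.7941


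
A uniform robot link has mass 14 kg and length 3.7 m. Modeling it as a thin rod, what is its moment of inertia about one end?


I = (1/3) * m * L^2
= (1/3) * 14 * 3.7^2
= 0.333333 * 14 * 13.69
= 63.8867 kg*m^2


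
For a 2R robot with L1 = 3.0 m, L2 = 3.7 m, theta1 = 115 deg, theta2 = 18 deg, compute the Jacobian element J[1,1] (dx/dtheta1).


J[1,1] = -L1*sin(t1) - L2*sin(t1+t2)
= -3.0*sin(115) - 3.7*sin(133)
= -5.4249


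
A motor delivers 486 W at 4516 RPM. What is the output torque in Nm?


omega = 4516 * 2*pi/60 = 472.9144 rad/s
tau = P / omega = 486 / 472.9144
= 1.0277 Nm


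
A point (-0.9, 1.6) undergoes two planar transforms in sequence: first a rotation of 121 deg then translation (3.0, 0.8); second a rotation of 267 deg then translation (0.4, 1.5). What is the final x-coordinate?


After transform 1:
x1 = cos(121)*-0.9 - sin(121)*1.6 + 3.0 = 2.0921
y1 = sin(121)*-0.9 + cos(121)*1.6 + 0.8 = -0.7955
After transform 2:
x2 = cos(267)*2.0921 - sin(267)*-0.7955 + 0.4
= -0.5039


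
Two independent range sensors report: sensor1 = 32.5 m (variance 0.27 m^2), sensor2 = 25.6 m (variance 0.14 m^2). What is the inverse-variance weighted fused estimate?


w1 = (1/var1) / (1/var1 + 1/var2)
   = 3.7037 / (3.7037 + 7.1429) = 0.3415
w2 = 1 - w1 = 0.6585
fused = w1*s1 + w2*s2 = 11.0976 + 16.8585
= 27.9561 m


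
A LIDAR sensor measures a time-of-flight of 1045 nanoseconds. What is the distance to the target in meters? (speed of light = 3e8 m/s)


tof = 1045 ns = 1.045e-06 s
dist = c * tof / 2
= 3e8 * 1.045e-06 / 2
= 156.75 m


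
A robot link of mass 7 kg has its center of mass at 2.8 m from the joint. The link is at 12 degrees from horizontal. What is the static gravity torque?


tau = m*g*L*cos(angle)
= 7 * 9.81 * 2.8 * cos(12 deg)
= 7 * 9.81 * 2.8 * 0.9781
= 188.0743 Nm


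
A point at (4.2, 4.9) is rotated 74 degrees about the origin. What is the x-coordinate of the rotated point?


x' = x*cos(theta) - y*sin(theta)
cos(74 deg) = 0.2756, sin(74 deg) = 0.9613
x' = 4.2 * 0.2756 - 4.9 * 0.9613
= 1.1577 - 4.7102
= -3.5525


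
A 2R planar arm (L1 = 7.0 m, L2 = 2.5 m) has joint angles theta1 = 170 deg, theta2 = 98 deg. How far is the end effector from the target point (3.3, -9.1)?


End effector via forward kinematics:
x = L1*cos(t1) + L2*cos(t1+t2) = -6.9809
y = L1*sin(t1) + L2*sin(t1+t2) = -1.2829
Distance to target:
d = sqrt((3.3 - -6.9809)^2 + (-9.1 - -1.2829)^2)
= sqrt(105.697 + 61.1064)
= 12.9152 m


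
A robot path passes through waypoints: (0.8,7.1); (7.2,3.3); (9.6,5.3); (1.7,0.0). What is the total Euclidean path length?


Segment lengths:
  seg1 = sqrt((6.4)^2 + (-3.8)^2) = 7.4431
  seg2 = sqrt((2.4)^2 + (2.0)^2) = 3.1241
  seg3 = sqrt((-7.9)^2 + (-5.3)^2) = 9.5131
Total = 20.0804


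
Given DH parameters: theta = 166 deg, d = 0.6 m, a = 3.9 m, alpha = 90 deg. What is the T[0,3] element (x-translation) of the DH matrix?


T[0,3] = a * cos(theta)
= 3.9 * cos(166 deg)
= 3.9 * -0.9703
= -3.7842
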